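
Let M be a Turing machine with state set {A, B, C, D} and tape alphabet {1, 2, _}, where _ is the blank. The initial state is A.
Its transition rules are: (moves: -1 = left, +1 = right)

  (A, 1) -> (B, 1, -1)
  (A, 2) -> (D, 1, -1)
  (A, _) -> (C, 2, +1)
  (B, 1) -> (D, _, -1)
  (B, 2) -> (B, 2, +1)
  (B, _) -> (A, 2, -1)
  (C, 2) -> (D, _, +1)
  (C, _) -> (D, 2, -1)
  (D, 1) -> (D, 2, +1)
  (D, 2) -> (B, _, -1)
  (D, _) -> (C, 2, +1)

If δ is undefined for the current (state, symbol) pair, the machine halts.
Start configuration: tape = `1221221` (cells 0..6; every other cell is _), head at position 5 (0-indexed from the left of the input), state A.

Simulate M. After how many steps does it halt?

18

A | __12212[2]1   read 2 → write 1, move -1, go to D
D | __1221[2]11   read 2 → write _, move -1, go to B
B | __122[1]_11   read 1 → write _, move -1, go to D
D | __12[2]__11   read 2 → write _, move -1, go to B
B | __1[2]___11   read 2 → write 2, move +1, go to B
B | __12[_]__11   read _ → write 2, move -1, go to A
A | __1[2]2__11   read 2 → write 1, move -1, go to D
D | __[1]12__11   read 1 → write 2, move +1, go to D
D | __2[1]2__11   read 1 → write 2, move +1, go to D
D | __22[2]__11   read 2 → write _, move -1, go to B
B | __2[2]___11   read 2 → write 2, move +1, go to B
B | __22[_]__11   read _ → write 2, move -1, go to A
A | __2[2]2__11   read 2 → write 1, move -1, go to D
D | __[2]12__11   read 2 → write _, move -1, go to B
B | _[_]_12__11   read _ → write 2, move -1, go to A
A | [_]2_12__11   read _ → write 2, move +1, go to C
C | 2[2]_12__11   read 2 → write _, move +1, go to D
D | 2_[_]12__11   read _ → write 2, move +1, go to C
C | 2_2[1]2__11
M halts after 18 transitions.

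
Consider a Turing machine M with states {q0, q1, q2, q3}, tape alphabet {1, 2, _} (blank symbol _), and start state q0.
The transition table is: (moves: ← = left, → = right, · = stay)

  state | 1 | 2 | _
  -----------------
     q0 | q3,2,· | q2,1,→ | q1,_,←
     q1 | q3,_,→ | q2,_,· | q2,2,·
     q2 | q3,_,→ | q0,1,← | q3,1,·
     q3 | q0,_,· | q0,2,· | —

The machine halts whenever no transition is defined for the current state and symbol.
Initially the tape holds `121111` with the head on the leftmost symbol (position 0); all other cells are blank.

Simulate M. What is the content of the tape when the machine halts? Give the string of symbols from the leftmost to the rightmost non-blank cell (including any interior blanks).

q0 | [1]21111   read 1 → write 2, move ·, go to q3
q3 | [2]21111   read 2 → write 2, move ·, go to q0
q0 | [2]21111   read 2 → write 1, move →, go to q2
q2 | 1[2]1111   read 2 → write 1, move ←, go to q0
q0 | [1]11111   read 1 → write 2, move ·, go to q3
q3 | [2]11111   read 2 → write 2, move ·, go to q0
q0 | [2]11111   read 2 → write 1, move →, go to q2
q2 | 1[1]1111   read 1 → write _, move →, go to q3
q3 | 1_[1]111   read 1 → write _, move ·, go to q0
q0 | 1_[_]111   read _ → write _, move ←, go to q1
q1 | 1[_]_111   read _ → write 2, move ·, go to q2
q2 | 1[2]_111   read 2 → write 1, move ←, go to q0
q0 | [1]1_111   read 1 → write 2, move ·, go to q3
q3 | [2]1_111   read 2 → write 2, move ·, go to q0
q0 | [2]1_111   read 2 → write 1, move →, go to q2
q2 | 1[1]_111   read 1 → write _, move →, go to q3
q3 | 1_[_]111
The non-blank tape span at halt is 1__111.

1__111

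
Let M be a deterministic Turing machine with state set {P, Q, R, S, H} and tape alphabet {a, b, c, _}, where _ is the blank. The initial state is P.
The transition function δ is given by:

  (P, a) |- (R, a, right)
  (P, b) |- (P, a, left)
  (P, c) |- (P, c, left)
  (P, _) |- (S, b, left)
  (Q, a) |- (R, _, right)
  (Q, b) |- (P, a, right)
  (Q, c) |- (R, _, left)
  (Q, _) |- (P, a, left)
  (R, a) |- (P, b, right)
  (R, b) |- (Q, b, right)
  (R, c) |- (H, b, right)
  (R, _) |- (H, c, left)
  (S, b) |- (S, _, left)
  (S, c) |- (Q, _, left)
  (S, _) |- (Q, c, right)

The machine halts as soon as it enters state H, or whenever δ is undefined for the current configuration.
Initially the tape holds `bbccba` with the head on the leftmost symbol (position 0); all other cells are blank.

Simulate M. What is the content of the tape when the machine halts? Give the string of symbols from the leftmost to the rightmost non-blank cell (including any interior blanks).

state=P head=0 tape=__[b]bccba   (P,b)→(P,a,left)
state=P head=-1 tape=_[_]abccba   (P,_)→(S,b,left)
state=S head=-2 tape=[_]babccba   (S,_)→(Q,c,right)
state=Q head=-1 tape=c[b]abccba   (Q,b)→(P,a,right)
state=P head=0 tape=ca[a]bccba   (P,a)→(R,a,right)
state=R head=1 tape=caa[b]ccba   (R,b)→(Q,b,right)
state=Q head=2 tape=caab[c]cba   (Q,c)→(R,_,left)
state=R head=1 tape=caa[b]_cba   (R,b)→(Q,b,right)
state=Q head=2 tape=caab[_]cba   (Q,_)→(P,a,left)
state=P head=1 tape=caa[b]acba   (P,b)→(P,a,left)
state=P head=0 tape=ca[a]aacba   (P,a)→(R,a,right)
state=R head=1 tape=caa[a]acba   (R,a)→(P,b,right)
state=P head=2 tape=caab[a]cba   (P,a)→(R,a,right)
state=R head=3 tape=caaba[c]ba   (R,c)→(H,b,right)
state=H head=4 tape=caabab[b]a
The non-blank tape span at halt is caababba.

caababba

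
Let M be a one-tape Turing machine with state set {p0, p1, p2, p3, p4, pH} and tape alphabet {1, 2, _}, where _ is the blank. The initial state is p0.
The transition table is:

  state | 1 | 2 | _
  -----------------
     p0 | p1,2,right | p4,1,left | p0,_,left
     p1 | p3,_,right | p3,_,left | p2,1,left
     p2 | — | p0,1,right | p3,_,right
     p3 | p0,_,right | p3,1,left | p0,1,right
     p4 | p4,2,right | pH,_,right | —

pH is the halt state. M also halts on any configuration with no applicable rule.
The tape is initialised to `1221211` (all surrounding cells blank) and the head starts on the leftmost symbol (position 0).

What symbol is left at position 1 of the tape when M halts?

1

state=p0 head=0 tape=_[1]221211_   (p0,1)→(p1,2,right)
state=p1 head=1 tape=_2[2]21211_   (p1,2)→(p3,_,left)
state=p3 head=0 tape=_[2]_21211_   (p3,2)→(p3,1,left)
state=p3 head=-1 tape=[_]1_21211_   (p3,_)→(p0,1,right)
state=p0 head=0 tape=1[1]_21211_   (p0,1)→(p1,2,right)
state=p1 head=1 tape=12[_]21211_   (p1,_)→(p2,1,left)
state=p2 head=0 tape=1[2]121211_   (p2,2)→(p0,1,right)
state=p0 head=1 tape=11[1]21211_   (p0,1)→(p1,2,right)
state=p1 head=2 tape=112[2]1211_   (p1,2)→(p3,_,left)
state=p3 head=1 tape=11[2]_1211_   (p3,2)→(p3,1,left)
state=p3 head=0 tape=1[1]1_1211_   (p3,1)→(p0,_,right)
state=p0 head=1 tape=1_[1]_1211_   (p0,1)→(p1,2,right)
state=p1 head=2 tape=1_2[_]1211_   (p1,_)→(p2,1,left)
state=p2 head=1 tape=1_[2]11211_   (p2,2)→(p0,1,right)
state=p0 head=2 tape=1_1[1]1211_   (p0,1)→(p1,2,right)
state=p1 head=3 tape=1_12[1]211_   (p1,1)→(p3,_,right)
state=p3 head=4 tape=1_12_[2]11_   (p3,2)→(p3,1,left)
state=p3 head=3 tape=1_12[_]111_   (p3,_)→(p0,1,right)
state=p0 head=4 tape=1_121[1]11_   (p0,1)→(p1,2,right)
state=p1 head=5 tape=1_1212[1]1_   (p1,1)→(p3,_,right)
state=p3 head=6 tape=1_1212_[1]_   (p3,1)→(p0,_,right)
state=p0 head=7 tape=1_1212__[_]   (p0,_)→(p0,_,left)
state=p0 head=6 tape=1_1212_[_]_   (p0,_)→(p0,_,left)
state=p0 head=5 tape=1_1212[_]__   (p0,_)→(p0,_,left)
state=p0 head=4 tape=1_121[2]___   (p0,2)→(p4,1,left)
state=p4 head=3 tape=1_12[1]1___   (p4,1)→(p4,2,right)
state=p4 head=4 tape=1_122[1]___   (p4,1)→(p4,2,right)
state=p4 head=5 tape=1_1222[_]__
Cell 1 holds 1 when M halts.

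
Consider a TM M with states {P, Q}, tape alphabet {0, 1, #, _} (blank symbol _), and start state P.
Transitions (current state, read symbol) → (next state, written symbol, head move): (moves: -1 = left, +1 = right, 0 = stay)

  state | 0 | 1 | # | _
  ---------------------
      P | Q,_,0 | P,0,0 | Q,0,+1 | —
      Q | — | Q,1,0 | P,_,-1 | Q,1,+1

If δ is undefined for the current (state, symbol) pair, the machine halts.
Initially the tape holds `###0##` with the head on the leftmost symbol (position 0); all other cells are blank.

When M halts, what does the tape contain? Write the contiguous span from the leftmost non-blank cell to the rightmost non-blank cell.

P | [#]##0##   read # → write 0, move +1, go to Q
Q | 0[#]#0##   read # → write _, move -1, go to P
P | [0]_#0##   read 0 → write _, move 0, go to Q
Q | [_]_#0##   read _ → write 1, move +1, go to Q
Q | 1[_]#0##   read _ → write 1, move +1, go to Q
Q | 11[#]0##   read # → write _, move -1, go to P
P | 1[1]_0##   read 1 → write 0, move 0, go to P
P | 1[0]_0##   read 0 → write _, move 0, go to Q
Q | 1[_]_0##   read _ → write 1, move +1, go to Q
Q | 11[_]0##   read _ → write 1, move +1, go to Q
Q | 111[0]##
The non-blank tape span at halt is 1110##.

1110##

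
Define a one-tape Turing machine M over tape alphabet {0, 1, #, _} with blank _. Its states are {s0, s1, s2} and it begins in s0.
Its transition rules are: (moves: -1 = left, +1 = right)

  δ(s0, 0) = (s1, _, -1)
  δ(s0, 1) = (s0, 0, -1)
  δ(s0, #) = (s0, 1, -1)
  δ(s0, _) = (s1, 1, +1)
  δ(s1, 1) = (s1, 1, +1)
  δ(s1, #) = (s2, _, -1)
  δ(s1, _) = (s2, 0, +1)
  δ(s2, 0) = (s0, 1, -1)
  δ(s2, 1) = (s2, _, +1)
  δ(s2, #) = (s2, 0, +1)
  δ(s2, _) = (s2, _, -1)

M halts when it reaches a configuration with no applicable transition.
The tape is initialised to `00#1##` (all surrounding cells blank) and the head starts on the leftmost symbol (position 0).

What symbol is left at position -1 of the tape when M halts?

0

state=s0 head=0 tape=___[0]0#1##_   (s0,0)→(s1,_,-1)
state=s1 head=-1 tape=__[_]_0#1##_   (s1,_)→(s2,0,+1)
state=s2 head=0 tape=__0[_]0#1##_   (s2,_)→(s2,_,-1)
state=s2 head=-1 tape=__[0]_0#1##_   (s2,0)→(s0,1,-1)
state=s0 head=-2 tape=_[_]1_0#1##_   (s0,_)→(s1,1,+1)
state=s1 head=-1 tape=_1[1]_0#1##_   (s1,1)→(s1,1,+1)
state=s1 head=0 tape=_11[_]0#1##_   (s1,_)→(s2,0,+1)
state=s2 head=1 tape=_110[0]#1##_   (s2,0)→(s0,1,-1)
state=s0 head=0 tape=_11[0]1#1##_   (s0,0)→(s1,_,-1)
state=s1 head=-1 tape=_1[1]_1#1##_   (s1,1)→(s1,1,+1)
state=s1 head=0 tape=_11[_]1#1##_   (s1,_)→(s2,0,+1)
state=s2 head=1 tape=_110[1]#1##_   (s2,1)→(s2,_,+1)
state=s2 head=2 tape=_110_[#]1##_   (s2,#)→(s2,0,+1)
state=s2 head=3 tape=_110_0[1]##_   (s2,1)→(s2,_,+1)
state=s2 head=4 tape=_110_0_[#]#_   (s2,#)→(s2,0,+1)
state=s2 head=5 tape=_110_0_0[#]_   (s2,#)→(s2,0,+1)
state=s2 head=6 tape=_110_0_00[_]   (s2,_)→(s2,_,-1)
state=s2 head=5 tape=_110_0_0[0]_   (s2,0)→(s0,1,-1)
state=s0 head=4 tape=_110_0_[0]1_   (s0,0)→(s1,_,-1)
state=s1 head=3 tape=_110_0[_]_1_   (s1,_)→(s2,0,+1)
state=s2 head=4 tape=_110_00[_]1_   (s2,_)→(s2,_,-1)
state=s2 head=3 tape=_110_0[0]_1_   (s2,0)→(s0,1,-1)
state=s0 head=2 tape=_110_[0]1_1_   (s0,0)→(s1,_,-1)
state=s1 head=1 tape=_110[_]_1_1_   (s1,_)→(s2,0,+1)
state=s2 head=2 tape=_1100[_]1_1_   (s2,_)→(s2,_,-1)
state=s2 head=1 tape=_110[0]_1_1_   (s2,0)→(s0,1,-1)
state=s0 head=0 tape=_11[0]1_1_1_   (s0,0)→(s1,_,-1)
state=s1 head=-1 tape=_1[1]_1_1_1_   (s1,1)→(s1,1,+1)
state=s1 head=0 tape=_11[_]1_1_1_   (s1,_)→(s2,0,+1)
state=s2 head=1 tape=_110[1]_1_1_   (s2,1)→(s2,_,+1)
state=s2 head=2 tape=_110_[_]1_1_   (s2,_)→(s2,_,-1)
state=s2 head=1 tape=_110[_]_1_1_   (s2,_)→(s2,_,-1)
state=s2 head=0 tape=_11[0]__1_1_   (s2,0)→(s0,1,-1)
state=s0 head=-1 tape=_1[1]1__1_1_   (s0,1)→(s0,0,-1)
state=s0 head=-2 tape=_[1]01__1_1_   (s0,1)→(s0,0,-1)
state=s0 head=-3 tape=[_]001__1_1_   (s0,_)→(s1,1,+1)
state=s1 head=-2 tape=1[0]01__1_1_
Cell -1 holds 0 when M halts.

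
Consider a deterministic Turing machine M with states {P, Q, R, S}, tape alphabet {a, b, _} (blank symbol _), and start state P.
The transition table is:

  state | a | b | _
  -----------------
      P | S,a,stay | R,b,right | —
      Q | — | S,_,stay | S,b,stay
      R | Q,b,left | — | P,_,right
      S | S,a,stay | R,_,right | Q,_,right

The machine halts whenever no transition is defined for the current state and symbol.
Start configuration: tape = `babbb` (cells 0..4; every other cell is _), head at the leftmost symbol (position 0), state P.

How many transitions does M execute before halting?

15

state=P head=0 tape=[b]abbb___   (P,b)→(R,b,right)
state=R head=1 tape=b[a]bbb___   (R,a)→(Q,b,left)
state=Q head=0 tape=[b]bbbb___   (Q,b)→(S,_,stay)
state=S head=0 tape=[_]bbbb___   (S,_)→(Q,_,right)
state=Q head=1 tape=_[b]bbb___   (Q,b)→(S,_,stay)
state=S head=1 tape=_[_]bbb___   (S,_)→(Q,_,right)
state=Q head=2 tape=__[b]bb___   (Q,b)→(S,_,stay)
state=S head=2 tape=__[_]bb___   (S,_)→(Q,_,right)
state=Q head=3 tape=___[b]b___   (Q,b)→(S,_,stay)
state=S head=3 tape=___[_]b___   (S,_)→(Q,_,right)
state=Q head=4 tape=____[b]___   (Q,b)→(S,_,stay)
state=S head=4 tape=____[_]___   (S,_)→(Q,_,right)
state=Q head=5 tape=_____[_]__   (Q,_)→(S,b,stay)
state=S head=5 tape=_____[b]__   (S,b)→(R,_,right)
state=R head=6 tape=______[_]_   (R,_)→(P,_,right)
state=P head=7 tape=_______[_]
M halts after 15 transitions.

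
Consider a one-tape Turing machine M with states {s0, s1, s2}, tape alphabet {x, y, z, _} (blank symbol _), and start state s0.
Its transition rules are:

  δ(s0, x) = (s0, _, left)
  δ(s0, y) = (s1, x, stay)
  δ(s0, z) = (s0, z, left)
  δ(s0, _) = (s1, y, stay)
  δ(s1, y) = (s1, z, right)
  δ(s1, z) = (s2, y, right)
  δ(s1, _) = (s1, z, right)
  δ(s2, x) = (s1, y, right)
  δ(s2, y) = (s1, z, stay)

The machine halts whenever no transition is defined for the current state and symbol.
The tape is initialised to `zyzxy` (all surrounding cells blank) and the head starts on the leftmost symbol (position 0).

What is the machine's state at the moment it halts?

s0 | _[z]yzxy   read z → write z, move left, go to s0
s0 | [_]zyzxy   read _ → write y, move stay, go to s1
s1 | [y]zyzxy   read y → write z, move right, go to s1
s1 | z[z]yzxy   read z → write y, move right, go to s2
s2 | zy[y]zxy   read y → write z, move stay, go to s1
s1 | zy[z]zxy   read z → write y, move right, go to s2
s2 | zyy[z]xy
No transition is defined for (s2, z); M halts in state s2.

s2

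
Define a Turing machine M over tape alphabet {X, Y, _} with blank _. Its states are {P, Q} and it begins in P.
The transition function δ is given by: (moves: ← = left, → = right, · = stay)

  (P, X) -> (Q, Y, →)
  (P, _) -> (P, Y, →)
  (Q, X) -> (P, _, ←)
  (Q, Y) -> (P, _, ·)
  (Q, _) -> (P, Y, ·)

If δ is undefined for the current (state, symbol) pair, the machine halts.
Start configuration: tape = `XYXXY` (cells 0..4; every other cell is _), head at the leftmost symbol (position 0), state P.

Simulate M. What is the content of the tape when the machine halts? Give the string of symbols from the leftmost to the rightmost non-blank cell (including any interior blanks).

YYY_Y

state=P head=0 tape=[X]YXXY   (P,X)→(Q,Y,→)
state=Q head=1 tape=Y[Y]XXY   (Q,Y)→(P,_,·)
state=P head=1 tape=Y[_]XXY   (P,_)→(P,Y,→)
state=P head=2 tape=YY[X]XY   (P,X)→(Q,Y,→)
state=Q head=3 tape=YYY[X]Y   (Q,X)→(P,_,←)
state=P head=2 tape=YY[Y]_Y
The non-blank tape span at halt is YYY_Y.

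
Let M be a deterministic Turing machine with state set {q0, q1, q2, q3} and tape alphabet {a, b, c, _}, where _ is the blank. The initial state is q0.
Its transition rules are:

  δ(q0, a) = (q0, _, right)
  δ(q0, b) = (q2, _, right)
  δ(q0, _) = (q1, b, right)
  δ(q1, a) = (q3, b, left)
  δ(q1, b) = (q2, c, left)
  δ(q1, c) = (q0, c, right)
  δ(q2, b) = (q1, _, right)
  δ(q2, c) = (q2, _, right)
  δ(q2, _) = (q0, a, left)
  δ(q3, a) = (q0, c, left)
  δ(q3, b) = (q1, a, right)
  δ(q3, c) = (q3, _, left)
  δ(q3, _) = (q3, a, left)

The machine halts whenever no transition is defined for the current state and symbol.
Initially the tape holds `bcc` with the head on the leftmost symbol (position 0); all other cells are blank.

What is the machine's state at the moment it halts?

state=q0 head=0 tape=[b]cc_   (q0,b)→(q2,_,right)
state=q2 head=1 tape=_[c]c_   (q2,c)→(q2,_,right)
state=q2 head=2 tape=__[c]_   (q2,c)→(q2,_,right)
state=q2 head=3 tape=___[_]   (q2,_)→(q0,a,left)
state=q0 head=2 tape=__[_]a   (q0,_)→(q1,b,right)
state=q1 head=3 tape=__b[a]   (q1,a)→(q3,b,left)
state=q3 head=2 tape=__[b]b   (q3,b)→(q1,a,right)
state=q1 head=3 tape=__a[b]   (q1,b)→(q2,c,left)
state=q2 head=2 tape=__[a]c
No transition is defined for (q2, a); M halts in state q2.

q2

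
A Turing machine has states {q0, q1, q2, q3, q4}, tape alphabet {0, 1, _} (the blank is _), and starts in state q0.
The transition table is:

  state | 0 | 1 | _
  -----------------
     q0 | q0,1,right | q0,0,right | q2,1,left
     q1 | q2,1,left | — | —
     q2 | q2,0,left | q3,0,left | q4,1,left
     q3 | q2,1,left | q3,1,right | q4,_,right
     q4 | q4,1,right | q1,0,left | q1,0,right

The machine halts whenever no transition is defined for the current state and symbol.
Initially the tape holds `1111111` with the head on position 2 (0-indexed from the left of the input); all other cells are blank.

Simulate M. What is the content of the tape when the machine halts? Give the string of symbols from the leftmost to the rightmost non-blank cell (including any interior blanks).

state=q0 head=2 tape=_11[1]1111_   (q0,1)→(q0,0,right)
state=q0 head=3 tape=_110[1]111_   (q0,1)→(q0,0,right)
state=q0 head=4 tape=_1100[1]11_   (q0,1)→(q0,0,right)
state=q0 head=5 tape=_11000[1]1_   (q0,1)→(q0,0,right)
state=q0 head=6 tape=_110000[1]_   (q0,1)→(q0,0,right)
state=q0 head=7 tape=_1100000[_]   (q0,_)→(q2,1,left)
state=q2 head=6 tape=_110000[0]1   (q2,0)→(q2,0,left)
state=q2 head=5 tape=_11000[0]01   (q2,0)→(q2,0,left)
state=q2 head=4 tape=_1100[0]001   (q2,0)→(q2,0,left)
state=q2 head=3 tape=_110[0]0001   (q2,0)→(q2,0,left)
state=q2 head=2 tape=_11[0]00001   (q2,0)→(q2,0,left)
state=q2 head=1 tape=_1[1]000001   (q2,1)→(q3,0,left)
state=q3 head=0 tape=_[1]0000001   (q3,1)→(q3,1,right)
state=q3 head=1 tape=_1[0]000001   (q3,0)→(q2,1,left)
state=q2 head=0 tape=_[1]1000001   (q2,1)→(q3,0,left)
state=q3 head=-1 tape=[_]01000001   (q3,_)→(q4,_,right)
state=q4 head=0 tape=_[0]1000001   (q4,0)→(q4,1,right)
state=q4 head=1 tape=_1[1]000001   (q4,1)→(q1,0,left)
state=q1 head=0 tape=_[1]0000001
The non-blank tape span at halt is 10000001.

10000001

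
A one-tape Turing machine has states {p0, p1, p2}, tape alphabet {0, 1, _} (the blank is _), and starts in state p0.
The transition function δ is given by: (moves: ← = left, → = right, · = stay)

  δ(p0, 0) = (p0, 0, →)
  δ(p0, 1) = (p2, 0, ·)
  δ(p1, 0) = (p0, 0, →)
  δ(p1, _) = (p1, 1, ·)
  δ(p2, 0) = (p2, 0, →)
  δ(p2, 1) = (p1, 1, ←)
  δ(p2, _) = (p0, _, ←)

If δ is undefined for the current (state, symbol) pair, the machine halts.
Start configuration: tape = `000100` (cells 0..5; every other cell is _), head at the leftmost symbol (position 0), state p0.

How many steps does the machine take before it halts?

9

p0 | [0]00100_   read 0 → write 0, move →, go to p0
p0 | 0[0]0100_   read 0 → write 0, move →, go to p0
p0 | 00[0]100_   read 0 → write 0, move →, go to p0
p0 | 000[1]00_   read 1 → write 0, move ·, go to p2
p2 | 000[0]00_   read 0 → write 0, move →, go to p2
p2 | 0000[0]0_   read 0 → write 0, move →, go to p2
p2 | 00000[0]_   read 0 → write 0, move →, go to p2
p2 | 000000[_]   read _ → write _, move ←, go to p0
p0 | 00000[0]_   read 0 → write 0, move →, go to p0
p0 | 000000[_]
M halts after 9 transitions.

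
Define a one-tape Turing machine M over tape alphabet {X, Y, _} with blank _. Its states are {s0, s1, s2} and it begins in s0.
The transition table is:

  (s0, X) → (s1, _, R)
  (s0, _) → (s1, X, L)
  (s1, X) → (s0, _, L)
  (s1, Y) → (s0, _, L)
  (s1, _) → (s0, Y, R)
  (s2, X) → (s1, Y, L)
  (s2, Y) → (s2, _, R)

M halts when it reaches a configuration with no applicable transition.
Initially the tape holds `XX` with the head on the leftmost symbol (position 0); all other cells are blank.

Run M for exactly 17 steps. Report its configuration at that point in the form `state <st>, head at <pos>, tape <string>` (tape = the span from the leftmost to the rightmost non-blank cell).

state=s0 head=0 tape=___[X]X__   (s0,X)→(s1,_,R)
state=s1 head=1 tape=____[X]__   (s1,X)→(s0,_,L)
state=s0 head=0 tape=___[_]___   (s0,_)→(s1,X,L)
state=s1 head=-1 tape=__[_]X___   (s1,_)→(s0,Y,R)
state=s0 head=0 tape=__Y[X]___   (s0,X)→(s1,_,R)
state=s1 head=1 tape=__Y_[_]__   (s1,_)→(s0,Y,R)
state=s0 head=2 tape=__Y_Y[_]_   (s0,_)→(s1,X,L)
state=s1 head=1 tape=__Y_[Y]X_   (s1,Y)→(s0,_,L)
state=s0 head=0 tape=__Y[_]_X_   (s0,_)→(s1,X,L)
state=s1 head=-1 tape=__[Y]X_X_   (s1,Y)→(s0,_,L)
state=s0 head=-2 tape=_[_]_X_X_   (s0,_)→(s1,X,L)
state=s1 head=-3 tape=[_]X_X_X_   (s1,_)→(s0,Y,R)
state=s0 head=-2 tape=Y[X]_X_X_   (s0,X)→(s1,_,R)
state=s1 head=-1 tape=Y_[_]X_X_   (s1,_)→(s0,Y,R)
state=s0 head=0 tape=Y_Y[X]_X_   (s0,X)→(s1,_,R)
state=s1 head=1 tape=Y_Y_[_]X_   (s1,_)→(s0,Y,R)
state=s0 head=2 tape=Y_Y_Y[X]_   (s0,X)→(s1,_,R)
state=s1 head=3 tape=Y_Y_Y_[_]
After 17 steps: state s1, head at 3, tape Y_Y_Y.

state s1, head at 3, tape Y_Y_Y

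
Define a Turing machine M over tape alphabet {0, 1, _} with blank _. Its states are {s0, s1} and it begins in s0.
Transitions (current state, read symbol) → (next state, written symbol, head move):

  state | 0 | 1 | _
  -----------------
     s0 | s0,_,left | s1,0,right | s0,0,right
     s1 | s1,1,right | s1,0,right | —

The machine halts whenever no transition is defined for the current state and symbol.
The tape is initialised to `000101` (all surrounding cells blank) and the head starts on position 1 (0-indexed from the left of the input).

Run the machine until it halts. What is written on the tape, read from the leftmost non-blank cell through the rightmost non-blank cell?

00000010

state=s0 head=1 tape=__0[0]0101_   (s0,0)→(s0,_,left)
state=s0 head=0 tape=__[0]_0101_   (s0,0)→(s0,_,left)
state=s0 head=-1 tape=_[_]__0101_   (s0,_)→(s0,0,right)
state=s0 head=0 tape=_0[_]_0101_   (s0,_)→(s0,0,right)
state=s0 head=1 tape=_00[_]0101_   (s0,_)→(s0,0,right)
state=s0 head=2 tape=_000[0]101_   (s0,0)→(s0,_,left)
state=s0 head=1 tape=_00[0]_101_   (s0,0)→(s0,_,left)
state=s0 head=0 tape=_0[0]__101_   (s0,0)→(s0,_,left)
state=s0 head=-1 tape=_[0]___101_   (s0,0)→(s0,_,left)
state=s0 head=-2 tape=[_]____101_   (s0,_)→(s0,0,right)
state=s0 head=-1 tape=0[_]___101_   (s0,_)→(s0,0,right)
state=s0 head=0 tape=00[_]__101_   (s0,_)→(s0,0,right)
state=s0 head=1 tape=000[_]_101_   (s0,_)→(s0,0,right)
state=s0 head=2 tape=0000[_]101_   (s0,_)→(s0,0,right)
state=s0 head=3 tape=00000[1]01_   (s0,1)→(s1,0,right)
state=s1 head=4 tape=000000[0]1_   (s1,0)→(s1,1,right)
state=s1 head=5 tape=0000001[1]_   (s1,1)→(s1,0,right)
state=s1 head=6 tape=00000010[_]
The non-blank tape span at halt is 00000010.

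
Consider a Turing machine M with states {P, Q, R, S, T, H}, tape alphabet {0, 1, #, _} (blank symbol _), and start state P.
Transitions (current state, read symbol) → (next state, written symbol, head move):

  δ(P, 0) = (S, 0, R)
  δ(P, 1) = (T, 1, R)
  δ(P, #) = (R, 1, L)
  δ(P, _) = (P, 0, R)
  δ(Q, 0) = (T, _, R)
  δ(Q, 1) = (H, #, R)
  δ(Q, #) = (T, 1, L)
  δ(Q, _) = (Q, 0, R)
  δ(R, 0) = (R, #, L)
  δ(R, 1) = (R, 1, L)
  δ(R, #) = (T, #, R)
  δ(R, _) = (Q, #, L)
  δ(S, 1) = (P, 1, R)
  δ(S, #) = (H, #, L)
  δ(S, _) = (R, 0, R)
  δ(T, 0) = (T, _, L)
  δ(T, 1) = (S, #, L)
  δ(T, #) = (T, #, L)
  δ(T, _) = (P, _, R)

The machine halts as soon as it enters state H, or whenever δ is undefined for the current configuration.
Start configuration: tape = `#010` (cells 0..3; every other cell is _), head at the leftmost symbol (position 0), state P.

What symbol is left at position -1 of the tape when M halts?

1

state=P head=0 tape=_____[#]010   (P,#)→(R,1,L)
state=R head=-1 tape=____[_]1010   (R,_)→(Q,#,L)
state=Q head=-2 tape=___[_]#1010   (Q,_)→(Q,0,R)
state=Q head=-1 tape=___0[#]1010   (Q,#)→(T,1,L)
state=T head=-2 tape=___[0]11010   (T,0)→(T,_,L)
state=T head=-3 tape=__[_]_11010   (T,_)→(P,_,R)
state=P head=-2 tape=___[_]11010   (P,_)→(P,0,R)
state=P head=-1 tape=___0[1]1010   (P,1)→(T,1,R)
state=T head=0 tape=___01[1]010   (T,1)→(S,#,L)
state=S head=-1 tape=___0[1]#010   (S,1)→(P,1,R)
state=P head=0 tape=___01[#]010   (P,#)→(R,1,L)
state=R head=-1 tape=___0[1]1010   (R,1)→(R,1,L)
state=R head=-2 tape=___[0]11010   (R,0)→(R,#,L)
state=R head=-3 tape=__[_]#11010   (R,_)→(Q,#,L)
state=Q head=-4 tape=_[_]##11010   (Q,_)→(Q,0,R)
state=Q head=-3 tape=_0[#]#11010   (Q,#)→(T,1,L)
state=T head=-4 tape=_[0]1#11010   (T,0)→(T,_,L)
state=T head=-5 tape=[_]_1#11010   (T,_)→(P,_,R)
state=P head=-4 tape=_[_]1#11010   (P,_)→(P,0,R)
state=P head=-3 tape=_0[1]#11010   (P,1)→(T,1,R)
state=T head=-2 tape=_01[#]11010   (T,#)→(T,#,L)
state=T head=-3 tape=_0[1]#11010   (T,1)→(S,#,L)
state=S head=-4 tape=_[0]##11010
Cell -1 holds 1 when M halts.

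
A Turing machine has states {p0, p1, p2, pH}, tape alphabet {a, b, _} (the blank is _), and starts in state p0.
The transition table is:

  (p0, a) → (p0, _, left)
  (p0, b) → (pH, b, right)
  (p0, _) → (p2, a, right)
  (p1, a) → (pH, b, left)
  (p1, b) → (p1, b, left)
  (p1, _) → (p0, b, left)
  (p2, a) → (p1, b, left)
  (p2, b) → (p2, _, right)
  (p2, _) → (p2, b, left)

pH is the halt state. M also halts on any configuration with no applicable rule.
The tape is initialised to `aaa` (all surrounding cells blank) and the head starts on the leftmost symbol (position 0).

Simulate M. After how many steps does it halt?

24

state=p0 head=0 tape=___[a]aa_   (p0,a)→(p0,_,left)
state=p0 head=-1 tape=__[_]_aa_   (p0,_)→(p2,a,right)
state=p2 head=0 tape=__a[_]aa_   (p2,_)→(p2,b,left)
state=p2 head=-1 tape=__[a]baa_   (p2,a)→(p1,b,left)
state=p1 head=-2 tape=_[_]bbaa_   (p1,_)→(p0,b,left)
state=p0 head=-3 tape=[_]bbbaa_   (p0,_)→(p2,a,right)
state=p2 head=-2 tape=a[b]bbaa_   (p2,b)→(p2,_,right)
state=p2 head=-1 tape=a_[b]baa_   (p2,b)→(p2,_,right)
state=p2 head=0 tape=a__[b]aa_   (p2,b)→(p2,_,right)
state=p2 head=1 tape=a___[a]a_   (p2,a)→(p1,b,left)
state=p1 head=0 tape=a__[_]ba_   (p1,_)→(p0,b,left)
state=p0 head=-1 tape=a_[_]bba_   (p0,_)→(p2,a,right)
state=p2 head=0 tape=a_a[b]ba_   (p2,b)→(p2,_,right)
state=p2 head=1 tape=a_a_[b]a_   (p2,b)→(p2,_,right)
state=p2 head=2 tape=a_a__[a]_   (p2,a)→(p1,b,left)
state=p1 head=1 tape=a_a_[_]b_   (p1,_)→(p0,b,left)
state=p0 head=0 tape=a_a[_]bb_   (p0,_)→(p2,a,right)
state=p2 head=1 tape=a_aa[b]b_   (p2,b)→(p2,_,right)
state=p2 head=2 tape=a_aa_[b]_   (p2,b)→(p2,_,right)
state=p2 head=3 tape=a_aa__[_]   (p2,_)→(p2,b,left)
state=p2 head=2 tape=a_aa_[_]b   (p2,_)→(p2,b,left)
state=p2 head=1 tape=a_aa[_]bb   (p2,_)→(p2,b,left)
state=p2 head=0 tape=a_a[a]bbb   (p2,a)→(p1,b,left)
state=p1 head=-1 tape=a_[a]bbbb   (p1,a)→(pH,b,left)
state=pH head=-2 tape=a[_]bbbbb
M halts after 24 transitions.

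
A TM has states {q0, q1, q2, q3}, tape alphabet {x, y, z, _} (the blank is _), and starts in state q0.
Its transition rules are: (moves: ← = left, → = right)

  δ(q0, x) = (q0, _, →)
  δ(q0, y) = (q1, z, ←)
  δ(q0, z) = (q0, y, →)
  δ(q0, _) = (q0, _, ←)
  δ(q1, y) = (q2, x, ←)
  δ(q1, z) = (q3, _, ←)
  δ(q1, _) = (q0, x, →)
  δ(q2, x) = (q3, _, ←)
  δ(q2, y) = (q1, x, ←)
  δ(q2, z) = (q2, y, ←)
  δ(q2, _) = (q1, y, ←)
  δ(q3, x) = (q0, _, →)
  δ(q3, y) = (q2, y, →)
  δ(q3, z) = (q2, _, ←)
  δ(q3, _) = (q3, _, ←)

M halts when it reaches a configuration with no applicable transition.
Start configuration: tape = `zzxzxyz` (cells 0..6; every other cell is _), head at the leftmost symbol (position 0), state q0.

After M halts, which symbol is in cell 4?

q0 | _[z]zxzxyz_   read z → write y, move →, go to q0
q0 | _y[z]xzxyz_   read z → write y, move →, go to q0
q0 | _yy[x]zxyz_   read x → write _, move →, go to q0
q0 | _yy_[z]xyz_   read z → write y, move →, go to q0
q0 | _yy_y[x]yz_   read x → write _, move →, go to q0
q0 | _yy_y_[y]z_   read y → write z, move ←, go to q1
q1 | _yy_y[_]zz_   read _ → write x, move →, go to q0
q0 | _yy_yx[z]z_   read z → write y, move →, go to q0
q0 | _yy_yxy[z]_   read z → write y, move →, go to q0
q0 | _yy_yxyy[_]   read _ → write _, move ←, go to q0
q0 | _yy_yxy[y]_   read y → write z, move ←, go to q1
q1 | _yy_yx[y]z_   read y → write x, move ←, go to q2
q2 | _yy_y[x]xz_   read x → write _, move ←, go to q3
q3 | _yy_[y]_xz_   read y → write y, move →, go to q2
q2 | _yy_y[_]xz_   read _ → write y, move ←, go to q1
q1 | _yy_[y]yxz_   read y → write x, move ←, go to q2
q2 | _yy[_]xyxz_   read _ → write y, move ←, go to q1
q1 | _y[y]yxyxz_   read y → write x, move ←, go to q2
q2 | _[y]xyxyxz_   read y → write x, move ←, go to q1
q1 | [_]xxyxyxz_   read _ → write x, move →, go to q0
q0 | x[x]xyxyxz_   read x → write _, move →, go to q0
q0 | x_[x]yxyxz_   read x → write _, move →, go to q0
q0 | x__[y]xyxz_   read y → write z, move ←, go to q1
q1 | x_[_]zxyxz_   read _ → write x, move →, go to q0
q0 | x_x[z]xyxz_   read z → write y, move →, go to q0
q0 | x_xy[x]yxz_   read x → write _, move →, go to q0
q0 | x_xy_[y]xz_   read y → write z, move ←, go to q1
q1 | x_xy[_]zxz_   read _ → write x, move →, go to q0
q0 | x_xyx[z]xz_   read z → write y, move →, go to q0
q0 | x_xyxy[x]z_   read x → write _, move →, go to q0
q0 | x_xyxy_[z]_   read z → write y, move →, go to q0
q0 | x_xyxy_y[_]   read _ → write _, move ←, go to q0
q0 | x_xyxy_[y]_   read y → write z, move ←, go to q1
q1 | x_xyxy[_]z_   read _ → write x, move →, go to q0
q0 | x_xyxyx[z]_   read z → write y, move →, go to q0
q0 | x_xyxyxy[_]   read _ → write _, move ←, go to q0
q0 | x_xyxyx[y]_   read y → write z, move ←, go to q1
q1 | x_xyxy[x]z_
Cell 4 holds y when M halts.

y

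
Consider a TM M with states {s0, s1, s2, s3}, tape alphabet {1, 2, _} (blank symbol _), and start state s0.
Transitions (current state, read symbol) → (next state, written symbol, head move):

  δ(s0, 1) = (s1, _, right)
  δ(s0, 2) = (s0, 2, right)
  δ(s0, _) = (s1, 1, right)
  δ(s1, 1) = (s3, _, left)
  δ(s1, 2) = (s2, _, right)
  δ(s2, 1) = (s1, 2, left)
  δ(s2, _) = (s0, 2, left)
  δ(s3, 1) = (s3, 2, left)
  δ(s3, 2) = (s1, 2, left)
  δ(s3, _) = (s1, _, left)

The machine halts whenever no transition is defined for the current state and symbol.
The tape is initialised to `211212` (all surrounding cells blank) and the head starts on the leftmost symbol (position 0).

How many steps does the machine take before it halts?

s0 | [2]11212   read 2 → write 2, move right, go to s0
s0 | 2[1]1212   read 1 → write _, move right, go to s1
s1 | 2_[1]212   read 1 → write _, move left, go to s3
s3 | 2[_]_212   read _ → write _, move left, go to s1
s1 | [2]__212   read 2 → write _, move right, go to s2
s2 | _[_]_212   read _ → write 2, move left, go to s0
s0 | [_]2_212   read _ → write 1, move right, go to s1
s1 | 1[2]_212   read 2 → write _, move right, go to s2
s2 | 1_[_]212   read _ → write 2, move left, go to s0
s0 | 1[_]2212   read _ → write 1, move right, go to s1
s1 | 11[2]212   read 2 → write _, move right, go to s2
s2 | 11_[2]12
M halts after 11 transitions.

11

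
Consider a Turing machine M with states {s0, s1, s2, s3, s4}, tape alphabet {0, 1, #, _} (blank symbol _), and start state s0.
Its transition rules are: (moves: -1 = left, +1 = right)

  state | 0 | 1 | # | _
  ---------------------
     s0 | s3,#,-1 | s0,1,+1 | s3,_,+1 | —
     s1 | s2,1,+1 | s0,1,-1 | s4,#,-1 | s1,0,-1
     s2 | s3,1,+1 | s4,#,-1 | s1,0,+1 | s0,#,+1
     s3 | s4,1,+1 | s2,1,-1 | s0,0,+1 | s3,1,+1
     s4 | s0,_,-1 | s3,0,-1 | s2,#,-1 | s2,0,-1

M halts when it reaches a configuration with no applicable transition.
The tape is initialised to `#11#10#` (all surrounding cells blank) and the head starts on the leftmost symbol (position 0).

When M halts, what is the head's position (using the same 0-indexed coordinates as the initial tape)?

7

state=s0 head=0 tape=_[#]11#10#_   (s0,#)→(s3,_,+1)
state=s3 head=1 tape=__[1]1#10#_   (s3,1)→(s2,1,-1)
state=s2 head=0 tape=_[_]11#10#_   (s2,_)→(s0,#,+1)
state=s0 head=1 tape=_#[1]1#10#_   (s0,1)→(s0,1,+1)
state=s0 head=2 tape=_#1[1]#10#_   (s0,1)→(s0,1,+1)
state=s0 head=3 tape=_#11[#]10#_   (s0,#)→(s3,_,+1)
state=s3 head=4 tape=_#11_[1]0#_   (s3,1)→(s2,1,-1)
state=s2 head=3 tape=_#11[_]10#_   (s2,_)→(s0,#,+1)
state=s0 head=4 tape=_#11#[1]0#_   (s0,1)→(s0,1,+1)
state=s0 head=5 tape=_#11#1[0]#_   (s0,0)→(s3,#,-1)
state=s3 head=4 tape=_#11#[1]##_   (s3,1)→(s2,1,-1)
state=s2 head=3 tape=_#11[#]1##_   (s2,#)→(s1,0,+1)
state=s1 head=4 tape=_#110[1]##_   (s1,1)→(s0,1,-1)
state=s0 head=3 tape=_#11[0]1##_   (s0,0)→(s3,#,-1)
state=s3 head=2 tape=_#1[1]#1##_   (s3,1)→(s2,1,-1)
state=s2 head=1 tape=_#[1]1#1##_   (s2,1)→(s4,#,-1)
state=s4 head=0 tape=_[#]#1#1##_   (s4,#)→(s2,#,-1)
state=s2 head=-1 tape=[_]##1#1##_   (s2,_)→(s0,#,+1)
state=s0 head=0 tape=#[#]#1#1##_   (s0,#)→(s3,_,+1)
state=s3 head=1 tape=#_[#]1#1##_   (s3,#)→(s0,0,+1)
state=s0 head=2 tape=#_0[1]#1##_   (s0,1)→(s0,1,+1)
state=s0 head=3 tape=#_01[#]1##_   (s0,#)→(s3,_,+1)
state=s3 head=4 tape=#_01_[1]##_   (s3,1)→(s2,1,-1)
state=s2 head=3 tape=#_01[_]1##_   (s2,_)→(s0,#,+1)
state=s0 head=4 tape=#_01#[1]##_   (s0,1)→(s0,1,+1)
state=s0 head=5 tape=#_01#1[#]#_   (s0,#)→(s3,_,+1)
state=s3 head=6 tape=#_01#1_[#]_   (s3,#)→(s0,0,+1)
state=s0 head=7 tape=#_01#1_0[_]
At halt the head is at cell 7.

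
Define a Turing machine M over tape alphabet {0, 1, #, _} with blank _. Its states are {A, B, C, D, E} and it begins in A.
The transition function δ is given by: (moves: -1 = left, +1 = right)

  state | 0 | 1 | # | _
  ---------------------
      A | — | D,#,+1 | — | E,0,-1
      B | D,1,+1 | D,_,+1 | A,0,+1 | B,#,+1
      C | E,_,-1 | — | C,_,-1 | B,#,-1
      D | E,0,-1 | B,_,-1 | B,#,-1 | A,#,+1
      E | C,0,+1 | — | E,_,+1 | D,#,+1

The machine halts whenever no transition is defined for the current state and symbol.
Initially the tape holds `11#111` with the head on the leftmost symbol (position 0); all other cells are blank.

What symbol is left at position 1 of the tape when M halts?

A | [1]1#111   read 1 → write #, move +1, go to D
D | #[1]#111   read 1 → write _, move -1, go to B
B | [#]_#111   read # → write 0, move +1, go to A
A | 0[_]#111   read _ → write 0, move -1, go to E
E | [0]0#111   read 0 → write 0, move +1, go to C
C | 0[0]#111   read 0 → write _, move -1, go to E
E | [0]_#111   read 0 → write 0, move +1, go to C
C | 0[_]#111   read _ → write #, move -1, go to B
B | [0]##111   read 0 → write 1, move +1, go to D
D | 1[#]#111   read # → write #, move -1, go to B
B | [1]##111   read 1 → write _, move +1, go to D
D | _[#]#111   read # → write #, move -1, go to B
B | [_]##111   read _ → write #, move +1, go to B
B | #[#]#111   read # → write 0, move +1, go to A
A | #0[#]111
Cell 1 holds 0 when M halts.

0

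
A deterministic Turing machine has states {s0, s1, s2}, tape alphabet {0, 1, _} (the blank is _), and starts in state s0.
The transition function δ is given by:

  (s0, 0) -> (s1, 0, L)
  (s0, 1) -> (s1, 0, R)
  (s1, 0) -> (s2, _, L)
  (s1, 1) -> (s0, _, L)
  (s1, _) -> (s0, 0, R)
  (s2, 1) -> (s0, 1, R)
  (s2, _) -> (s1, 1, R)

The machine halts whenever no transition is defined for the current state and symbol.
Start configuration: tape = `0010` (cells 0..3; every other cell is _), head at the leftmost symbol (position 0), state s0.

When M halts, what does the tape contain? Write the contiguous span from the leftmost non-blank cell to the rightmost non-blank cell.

state=s0 head=0 tape=__[0]010   (s0,0)→(s1,0,L)
state=s1 head=-1 tape=_[_]0010   (s1,_)→(s0,0,R)
state=s0 head=0 tape=_0[0]010   (s0,0)→(s1,0,L)
state=s1 head=-1 tape=_[0]0010   (s1,0)→(s2,_,L)
state=s2 head=-2 tape=[_]_0010   (s2,_)→(s1,1,R)
state=s1 head=-1 tape=1[_]0010   (s1,_)→(s0,0,R)
state=s0 head=0 tape=10[0]010   (s0,0)→(s1,0,L)
state=s1 head=-1 tape=1[0]0010   (s1,0)→(s2,_,L)
state=s2 head=-2 tape=[1]_0010   (s2,1)→(s0,1,R)
state=s0 head=-1 tape=1[_]0010
The non-blank tape span at halt is 1_0010.

1_0010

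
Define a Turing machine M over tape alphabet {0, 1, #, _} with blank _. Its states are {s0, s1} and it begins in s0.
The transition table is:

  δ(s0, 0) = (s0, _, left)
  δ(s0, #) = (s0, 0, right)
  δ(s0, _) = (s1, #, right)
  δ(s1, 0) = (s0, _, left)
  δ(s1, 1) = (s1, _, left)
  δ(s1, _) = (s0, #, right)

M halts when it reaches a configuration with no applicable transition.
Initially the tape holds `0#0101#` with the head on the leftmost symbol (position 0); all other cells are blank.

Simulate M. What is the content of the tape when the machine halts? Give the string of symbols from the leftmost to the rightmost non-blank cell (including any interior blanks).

state=s0 head=0 tape=_[0]#0101#   (s0,0)→(s0,_,left)
state=s0 head=-1 tape=[_]_#0101#   (s0,_)→(s1,#,right)
state=s1 head=0 tape=#[_]#0101#   (s1,_)→(s0,#,right)
state=s0 head=1 tape=##[#]0101#   (s0,#)→(s0,0,right)
state=s0 head=2 tape=##0[0]101#   (s0,0)→(s0,_,left)
state=s0 head=1 tape=##[0]_101#   (s0,0)→(s0,_,left)
state=s0 head=0 tape=#[#]__101#   (s0,#)→(s0,0,right)
state=s0 head=1 tape=#0[_]_101#   (s0,_)→(s1,#,right)
state=s1 head=2 tape=#0#[_]101#   (s1,_)→(s0,#,right)
state=s0 head=3 tape=#0##[1]01#
The non-blank tape span at halt is #0##101#.

#0##101#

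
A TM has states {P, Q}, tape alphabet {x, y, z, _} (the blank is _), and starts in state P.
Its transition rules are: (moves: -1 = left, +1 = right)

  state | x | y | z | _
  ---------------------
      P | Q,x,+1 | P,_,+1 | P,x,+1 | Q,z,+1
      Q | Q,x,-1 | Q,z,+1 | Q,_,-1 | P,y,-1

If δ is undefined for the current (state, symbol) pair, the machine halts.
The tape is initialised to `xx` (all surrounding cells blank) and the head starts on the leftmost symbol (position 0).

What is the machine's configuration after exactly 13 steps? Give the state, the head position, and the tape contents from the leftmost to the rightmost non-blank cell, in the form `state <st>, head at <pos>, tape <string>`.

state=P head=0 tape=____[x]x   (P,x)→(Q,x,+1)
state=Q head=1 tape=____x[x]   (Q,x)→(Q,x,-1)
state=Q head=0 tape=____[x]x   (Q,x)→(Q,x,-1)
state=Q head=-1 tape=___[_]xx   (Q,_)→(P,y,-1)
state=P head=-2 tape=__[_]yxx   (P,_)→(Q,z,+1)
state=Q head=-1 tape=__z[y]xx   (Q,y)→(Q,z,+1)
state=Q head=0 tape=__zz[x]x   (Q,x)→(Q,x,-1)
state=Q head=-1 tape=__z[z]xx   (Q,z)→(Q,_,-1)
state=Q head=-2 tape=__[z]_xx   (Q,z)→(Q,_,-1)
state=Q head=-3 tape=_[_]__xx   (Q,_)→(P,y,-1)
state=P head=-4 tape=[_]y__xx   (P,_)→(Q,z,+1)
state=Q head=-3 tape=z[y]__xx   (Q,y)→(Q,z,+1)
state=Q head=-2 tape=zz[_]_xx   (Q,_)→(P,y,-1)
state=P head=-3 tape=z[z]y_xx
After 13 steps: state P, head at -3, tape zzy_xx.

state P, head at -3, tape zzy_xx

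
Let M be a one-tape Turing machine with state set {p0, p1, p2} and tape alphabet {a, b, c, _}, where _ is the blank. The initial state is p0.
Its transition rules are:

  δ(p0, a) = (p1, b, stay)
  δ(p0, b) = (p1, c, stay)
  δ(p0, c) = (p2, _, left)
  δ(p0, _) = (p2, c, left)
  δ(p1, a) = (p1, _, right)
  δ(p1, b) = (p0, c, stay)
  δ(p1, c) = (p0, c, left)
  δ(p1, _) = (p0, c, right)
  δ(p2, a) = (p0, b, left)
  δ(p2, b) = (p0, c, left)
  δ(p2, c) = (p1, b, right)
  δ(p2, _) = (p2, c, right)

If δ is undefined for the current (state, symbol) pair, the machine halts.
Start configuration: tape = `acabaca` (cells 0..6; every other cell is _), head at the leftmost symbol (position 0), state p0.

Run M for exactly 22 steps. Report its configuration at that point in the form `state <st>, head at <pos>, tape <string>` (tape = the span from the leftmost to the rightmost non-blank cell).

p0 | _[a]cabaca   read a → write b, move stay, go to p1
p1 | _[b]cabaca   read b → write c, move stay, go to p0
p0 | _[c]cabaca   read c → write _, move left, go to p2
p2 | [_]_cabaca   read _ → write c, move right, go to p2
p2 | c[_]cabaca   read _ → write c, move right, go to p2
p2 | cc[c]abaca   read c → write b, move right, go to p1
p1 | ccb[a]baca   read a → write _, move right, go to p1
p1 | ccb_[b]aca   read b → write c, move stay, go to p0
p0 | ccb_[c]aca   read c → write _, move left, go to p2
p2 | ccb[_]_aca   read _ → write c, move right, go to p2
p2 | ccbc[_]aca   read _ → write c, move right, go to p2
p2 | ccbcc[a]ca   read a → write b, move left, go to p0
p0 | ccbc[c]bca   read c → write _, move left, go to p2
p2 | ccb[c]_bca   read c → write b, move right, go to p1
p1 | ccbb[_]bca   read _ → write c, move right, go to p0
p0 | ccbbc[b]ca   read b → write c, move stay, go to p1
p1 | ccbbc[c]ca   read c → write c, move left, go to p0
p0 | ccbb[c]cca   read c → write _, move left, go to p2
p2 | ccb[b]_cca   read b → write c, move left, go to p0
p0 | cc[b]c_cca   read b → write c, move stay, go to p1
p1 | cc[c]c_cca   read c → write c, move left, go to p0
p0 | c[c]cc_cca   read c → write _, move left, go to p2
p2 | [c]_cc_cca
After 22 steps: state p2, head at -1, tape c_cc_cca.

state p2, head at -1, tape c_cc_cca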